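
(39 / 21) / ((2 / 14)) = 13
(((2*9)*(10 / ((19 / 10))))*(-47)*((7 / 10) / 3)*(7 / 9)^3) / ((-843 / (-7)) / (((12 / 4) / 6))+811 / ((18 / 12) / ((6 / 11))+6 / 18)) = -292273730 / 301273101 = -0.97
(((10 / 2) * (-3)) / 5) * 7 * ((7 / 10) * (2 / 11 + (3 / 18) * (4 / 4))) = -1127 / 220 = -5.12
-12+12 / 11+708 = 7668 / 11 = 697.09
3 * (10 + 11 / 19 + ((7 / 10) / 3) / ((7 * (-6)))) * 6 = 36161 / 190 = 190.32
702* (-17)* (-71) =847314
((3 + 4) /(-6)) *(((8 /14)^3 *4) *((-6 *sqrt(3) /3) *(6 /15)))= 512 *sqrt(3) /735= 1.21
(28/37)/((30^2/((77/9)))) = 539/74925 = 0.01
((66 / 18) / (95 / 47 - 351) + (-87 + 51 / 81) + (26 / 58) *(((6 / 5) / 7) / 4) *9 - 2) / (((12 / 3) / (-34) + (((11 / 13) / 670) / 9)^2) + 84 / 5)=-15340550035558551180 / 2901285087299266451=-5.29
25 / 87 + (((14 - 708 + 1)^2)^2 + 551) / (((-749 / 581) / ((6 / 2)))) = -4996334878581301 / 9309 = -536720902200.16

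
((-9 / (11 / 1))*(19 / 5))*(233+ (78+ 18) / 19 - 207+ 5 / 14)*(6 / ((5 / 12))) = -541404 / 385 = -1406.24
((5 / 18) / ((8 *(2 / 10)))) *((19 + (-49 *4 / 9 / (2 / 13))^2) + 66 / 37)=1502902525 / 431568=3482.42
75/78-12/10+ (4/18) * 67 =14.65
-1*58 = -58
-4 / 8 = -1 / 2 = -0.50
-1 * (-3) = 3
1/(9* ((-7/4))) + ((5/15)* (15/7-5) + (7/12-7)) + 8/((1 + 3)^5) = -59873/8064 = -7.42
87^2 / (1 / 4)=30276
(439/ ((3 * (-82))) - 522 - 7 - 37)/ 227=-139675/ 55842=-2.50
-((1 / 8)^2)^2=-1 / 4096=-0.00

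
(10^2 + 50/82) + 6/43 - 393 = -292.25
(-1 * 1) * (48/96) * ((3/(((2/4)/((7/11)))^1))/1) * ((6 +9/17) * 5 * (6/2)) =-34965/187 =-186.98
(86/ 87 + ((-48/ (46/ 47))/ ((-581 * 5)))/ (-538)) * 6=3091298284/ 521223815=5.93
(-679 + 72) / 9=-607 / 9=-67.44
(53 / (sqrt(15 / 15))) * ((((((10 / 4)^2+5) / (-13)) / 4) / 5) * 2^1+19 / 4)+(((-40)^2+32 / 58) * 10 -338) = 47998677 / 3016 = 15914.68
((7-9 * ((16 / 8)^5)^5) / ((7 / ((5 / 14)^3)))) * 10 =-188743675625 / 9604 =-19652610.96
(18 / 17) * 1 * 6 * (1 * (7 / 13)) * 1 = 756 / 221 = 3.42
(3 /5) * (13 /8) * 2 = 39 /20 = 1.95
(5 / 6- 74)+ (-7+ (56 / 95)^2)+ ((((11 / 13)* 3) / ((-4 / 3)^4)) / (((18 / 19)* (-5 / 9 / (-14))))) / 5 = -6807139529 / 90105600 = -75.55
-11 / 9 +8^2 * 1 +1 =63.78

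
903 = 903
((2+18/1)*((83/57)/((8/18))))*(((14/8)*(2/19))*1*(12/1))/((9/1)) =16.09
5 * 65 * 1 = 325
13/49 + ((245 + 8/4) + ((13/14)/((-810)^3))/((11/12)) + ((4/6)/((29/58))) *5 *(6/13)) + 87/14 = 159227828074067/620634514500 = 256.56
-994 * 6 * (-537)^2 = -1719832716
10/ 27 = 0.37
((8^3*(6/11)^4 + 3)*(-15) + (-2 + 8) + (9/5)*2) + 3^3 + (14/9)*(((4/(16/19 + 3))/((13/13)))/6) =-99262640602/144287055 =-687.95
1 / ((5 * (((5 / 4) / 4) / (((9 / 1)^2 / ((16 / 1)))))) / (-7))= -567 / 25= -22.68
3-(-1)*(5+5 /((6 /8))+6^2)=152 /3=50.67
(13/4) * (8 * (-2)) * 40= -2080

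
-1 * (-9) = 9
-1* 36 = -36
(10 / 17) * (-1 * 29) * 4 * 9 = -10440 / 17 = -614.12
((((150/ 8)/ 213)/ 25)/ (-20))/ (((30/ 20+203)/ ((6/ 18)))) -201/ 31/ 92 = -175105883/ 2484576840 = -0.07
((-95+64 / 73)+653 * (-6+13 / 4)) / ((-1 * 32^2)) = 551843 / 299008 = 1.85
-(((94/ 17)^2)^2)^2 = -873839.07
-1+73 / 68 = 5 / 68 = 0.07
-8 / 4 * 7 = -14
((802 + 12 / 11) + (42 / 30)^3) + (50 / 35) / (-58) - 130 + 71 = 208453419 / 279125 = 746.81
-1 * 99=-99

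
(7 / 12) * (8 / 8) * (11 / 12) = 77 / 144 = 0.53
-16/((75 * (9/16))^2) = -4096/455625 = -0.01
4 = 4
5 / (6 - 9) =-5 / 3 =-1.67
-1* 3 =-3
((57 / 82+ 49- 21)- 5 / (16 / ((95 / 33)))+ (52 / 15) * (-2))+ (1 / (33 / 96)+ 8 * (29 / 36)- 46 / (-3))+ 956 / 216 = 48683609 / 974160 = 49.97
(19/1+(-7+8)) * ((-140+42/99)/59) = -47.31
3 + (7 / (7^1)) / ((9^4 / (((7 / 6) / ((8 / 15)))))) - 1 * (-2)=524915 / 104976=5.00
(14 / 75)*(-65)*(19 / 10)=-1729 / 75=-23.05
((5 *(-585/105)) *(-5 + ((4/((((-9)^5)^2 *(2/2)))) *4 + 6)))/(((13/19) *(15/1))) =-66248903923/24407490807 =-2.71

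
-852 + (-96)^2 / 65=-710.22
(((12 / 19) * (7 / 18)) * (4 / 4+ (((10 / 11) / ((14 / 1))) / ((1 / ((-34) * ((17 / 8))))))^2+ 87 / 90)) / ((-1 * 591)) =-34118863 / 3423946680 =-0.01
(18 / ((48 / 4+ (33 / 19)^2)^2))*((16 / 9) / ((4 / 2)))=2085136 / 29387241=0.07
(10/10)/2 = 1/2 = 0.50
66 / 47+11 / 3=715 / 141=5.07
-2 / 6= -1 / 3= -0.33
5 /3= 1.67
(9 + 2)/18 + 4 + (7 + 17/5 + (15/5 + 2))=1801/90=20.01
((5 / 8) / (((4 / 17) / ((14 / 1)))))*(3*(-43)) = -76755 / 16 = -4797.19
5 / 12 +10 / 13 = 185 / 156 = 1.19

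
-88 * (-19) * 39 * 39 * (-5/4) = -3178890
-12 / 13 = -0.92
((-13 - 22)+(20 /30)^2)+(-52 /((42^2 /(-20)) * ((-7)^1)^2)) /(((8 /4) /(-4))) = -249077 /7203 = -34.58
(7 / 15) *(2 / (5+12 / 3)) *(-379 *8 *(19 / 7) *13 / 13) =-115216 / 135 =-853.45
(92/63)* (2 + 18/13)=4048/819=4.94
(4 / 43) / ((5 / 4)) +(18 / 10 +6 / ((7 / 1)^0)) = 1693 / 215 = 7.87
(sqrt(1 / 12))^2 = 1 / 12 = 0.08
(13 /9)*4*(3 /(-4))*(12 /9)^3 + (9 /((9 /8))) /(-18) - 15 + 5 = -1678 /81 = -20.72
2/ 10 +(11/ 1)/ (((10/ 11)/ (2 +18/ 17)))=3163/ 85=37.21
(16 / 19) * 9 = 144 / 19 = 7.58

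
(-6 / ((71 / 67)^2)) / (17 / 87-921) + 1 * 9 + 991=201918426629 / 201917255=1000.01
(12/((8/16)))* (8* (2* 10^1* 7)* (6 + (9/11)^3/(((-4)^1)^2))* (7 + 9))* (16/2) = 27633715200/1331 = 20761619.23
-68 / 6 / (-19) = 0.60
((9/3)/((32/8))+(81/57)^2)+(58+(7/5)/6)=1321319/21660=61.00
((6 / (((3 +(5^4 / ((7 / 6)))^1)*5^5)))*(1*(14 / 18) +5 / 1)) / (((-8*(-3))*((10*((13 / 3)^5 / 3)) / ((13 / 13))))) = 63 / 373970593750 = 0.00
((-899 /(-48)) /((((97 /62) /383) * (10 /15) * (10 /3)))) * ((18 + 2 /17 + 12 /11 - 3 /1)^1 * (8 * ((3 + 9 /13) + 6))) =6114597861393 /2358070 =2593051.89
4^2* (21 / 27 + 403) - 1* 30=57874 / 9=6430.44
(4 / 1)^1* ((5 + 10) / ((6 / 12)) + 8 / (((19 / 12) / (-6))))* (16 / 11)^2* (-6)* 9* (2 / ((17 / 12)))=7962624 / 39083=203.74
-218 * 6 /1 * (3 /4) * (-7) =6867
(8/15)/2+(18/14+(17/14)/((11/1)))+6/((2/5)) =38491/2310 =16.66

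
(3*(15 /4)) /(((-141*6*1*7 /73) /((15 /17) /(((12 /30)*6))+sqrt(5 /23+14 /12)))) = -365*sqrt(26358) /363216-9125 /178976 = -0.21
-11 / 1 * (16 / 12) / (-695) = 44 / 2085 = 0.02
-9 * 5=-45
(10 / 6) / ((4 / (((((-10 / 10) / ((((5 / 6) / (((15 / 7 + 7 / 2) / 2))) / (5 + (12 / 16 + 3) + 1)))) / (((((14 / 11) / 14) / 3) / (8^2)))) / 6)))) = -4841.57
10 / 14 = 5 / 7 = 0.71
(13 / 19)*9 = 117 / 19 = 6.16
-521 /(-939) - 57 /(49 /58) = -3078805 /46011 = -66.91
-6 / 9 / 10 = -1 / 15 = -0.07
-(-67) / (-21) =-67 / 21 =-3.19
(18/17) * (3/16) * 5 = 135/136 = 0.99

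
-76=-76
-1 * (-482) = 482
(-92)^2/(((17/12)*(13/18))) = 1828224/221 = 8272.51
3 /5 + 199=199.60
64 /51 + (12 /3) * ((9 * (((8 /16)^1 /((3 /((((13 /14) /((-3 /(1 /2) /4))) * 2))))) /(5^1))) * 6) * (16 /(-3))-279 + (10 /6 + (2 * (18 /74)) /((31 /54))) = -466167572 /2047395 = -227.69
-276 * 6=-1656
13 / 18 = 0.72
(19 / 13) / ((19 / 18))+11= 161 / 13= 12.38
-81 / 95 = -0.85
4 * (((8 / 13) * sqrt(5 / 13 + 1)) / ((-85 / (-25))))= 480 * sqrt(26) / 2873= 0.85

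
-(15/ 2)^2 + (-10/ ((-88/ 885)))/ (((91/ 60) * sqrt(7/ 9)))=-225/ 4 + 199125 * sqrt(7)/ 7007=18.94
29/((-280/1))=-29/280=-0.10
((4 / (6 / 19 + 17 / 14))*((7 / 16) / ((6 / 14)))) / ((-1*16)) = -6517 / 39072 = -0.17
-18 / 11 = -1.64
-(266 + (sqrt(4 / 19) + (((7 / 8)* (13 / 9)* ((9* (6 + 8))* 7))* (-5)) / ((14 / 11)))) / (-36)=-10969 / 96 + sqrt(19) / 342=-114.25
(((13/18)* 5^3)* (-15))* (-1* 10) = 40625/3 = 13541.67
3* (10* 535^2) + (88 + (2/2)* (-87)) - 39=8586712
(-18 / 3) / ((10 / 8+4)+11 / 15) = -360 / 359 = -1.00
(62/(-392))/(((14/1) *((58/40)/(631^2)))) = -3102.19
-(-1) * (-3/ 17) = -3/ 17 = -0.18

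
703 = 703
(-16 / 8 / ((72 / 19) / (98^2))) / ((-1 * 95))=2401 / 45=53.36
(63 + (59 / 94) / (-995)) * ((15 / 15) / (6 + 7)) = 5892331 / 1215890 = 4.85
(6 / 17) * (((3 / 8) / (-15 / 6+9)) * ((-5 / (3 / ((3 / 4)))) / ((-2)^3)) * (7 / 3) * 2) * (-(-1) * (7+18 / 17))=14385 / 120224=0.12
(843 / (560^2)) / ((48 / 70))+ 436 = 31252761 / 71680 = 436.00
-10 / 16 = -5 / 8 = -0.62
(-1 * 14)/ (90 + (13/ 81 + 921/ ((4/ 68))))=-567/ 637760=-0.00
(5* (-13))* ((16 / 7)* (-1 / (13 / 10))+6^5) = -3537280 / 7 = -505325.71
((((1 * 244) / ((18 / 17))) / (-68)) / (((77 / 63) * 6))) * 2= -61 / 66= -0.92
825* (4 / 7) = 3300 / 7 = 471.43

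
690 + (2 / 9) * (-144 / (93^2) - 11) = 1982212 / 2883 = 687.55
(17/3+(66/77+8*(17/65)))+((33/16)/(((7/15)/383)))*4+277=5504077/780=7056.51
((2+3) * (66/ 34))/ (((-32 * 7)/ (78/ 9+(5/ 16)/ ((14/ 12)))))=-82555/ 213248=-0.39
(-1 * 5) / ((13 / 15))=-75 / 13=-5.77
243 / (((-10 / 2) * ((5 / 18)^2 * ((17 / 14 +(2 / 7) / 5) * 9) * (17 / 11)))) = -1347192 / 37825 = -35.62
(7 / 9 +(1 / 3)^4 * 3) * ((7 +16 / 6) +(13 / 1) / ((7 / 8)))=11330 / 567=19.98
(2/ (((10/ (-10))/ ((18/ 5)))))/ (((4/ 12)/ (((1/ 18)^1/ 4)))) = -3/ 10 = -0.30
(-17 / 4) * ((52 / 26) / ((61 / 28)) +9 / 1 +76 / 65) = -747337 / 15860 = -47.12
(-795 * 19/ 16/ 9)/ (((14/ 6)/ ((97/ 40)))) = -97679/ 896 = -109.02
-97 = -97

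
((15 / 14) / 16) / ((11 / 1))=15 / 2464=0.01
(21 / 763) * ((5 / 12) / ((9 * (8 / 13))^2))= 845 / 2260224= 0.00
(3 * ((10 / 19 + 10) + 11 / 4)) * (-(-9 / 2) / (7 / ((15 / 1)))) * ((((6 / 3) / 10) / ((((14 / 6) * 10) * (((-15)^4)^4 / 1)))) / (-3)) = -1009 / 6039692028808593750000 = -0.00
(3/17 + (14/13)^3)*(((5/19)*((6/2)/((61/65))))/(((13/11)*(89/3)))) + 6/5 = 23774352819/19262933495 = 1.23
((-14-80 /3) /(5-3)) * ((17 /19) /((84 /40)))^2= -3.69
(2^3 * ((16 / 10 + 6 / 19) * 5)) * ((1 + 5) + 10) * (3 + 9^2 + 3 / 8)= 1965600 / 19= 103452.63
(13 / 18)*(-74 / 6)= -481 / 54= -8.91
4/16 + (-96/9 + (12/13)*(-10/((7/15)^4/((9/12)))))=-156.39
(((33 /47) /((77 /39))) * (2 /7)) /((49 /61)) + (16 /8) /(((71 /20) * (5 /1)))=1916230 /8012137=0.24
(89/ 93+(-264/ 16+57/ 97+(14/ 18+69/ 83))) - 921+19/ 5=-20902200373/ 22462290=-930.55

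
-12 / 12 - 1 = -2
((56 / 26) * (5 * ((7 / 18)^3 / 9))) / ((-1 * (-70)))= 0.00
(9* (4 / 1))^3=46656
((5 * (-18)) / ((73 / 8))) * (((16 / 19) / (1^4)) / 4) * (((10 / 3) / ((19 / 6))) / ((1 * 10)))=-5760 / 26353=-0.22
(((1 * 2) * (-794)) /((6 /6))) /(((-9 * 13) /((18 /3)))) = 3176 /39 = 81.44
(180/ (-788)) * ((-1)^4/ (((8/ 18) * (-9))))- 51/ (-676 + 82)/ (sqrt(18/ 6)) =17 * sqrt(3)/ 594 + 45/ 788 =0.11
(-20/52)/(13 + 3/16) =-80/2743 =-0.03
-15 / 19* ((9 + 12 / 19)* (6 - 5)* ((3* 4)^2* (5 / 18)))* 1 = -109800 / 361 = -304.16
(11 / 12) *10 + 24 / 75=1423 / 150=9.49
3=3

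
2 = 2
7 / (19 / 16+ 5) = 112 / 99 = 1.13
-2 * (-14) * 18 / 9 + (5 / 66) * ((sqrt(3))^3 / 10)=sqrt(3) / 44 + 56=56.04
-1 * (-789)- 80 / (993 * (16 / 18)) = 788.91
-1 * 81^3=-531441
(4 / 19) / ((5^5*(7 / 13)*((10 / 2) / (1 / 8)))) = 13 / 4156250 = 0.00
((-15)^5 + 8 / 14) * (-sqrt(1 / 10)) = 5315621 * sqrt(10) / 70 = 240135.28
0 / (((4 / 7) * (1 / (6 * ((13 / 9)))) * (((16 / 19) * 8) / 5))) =0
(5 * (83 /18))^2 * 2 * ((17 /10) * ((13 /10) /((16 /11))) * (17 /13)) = 21900131 /10368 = 2112.28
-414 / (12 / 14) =-483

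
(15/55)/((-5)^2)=3/275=0.01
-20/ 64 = -5/ 16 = -0.31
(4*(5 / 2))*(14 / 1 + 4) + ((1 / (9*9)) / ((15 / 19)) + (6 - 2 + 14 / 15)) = 224713 / 1215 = 184.95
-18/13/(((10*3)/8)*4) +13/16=749/1040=0.72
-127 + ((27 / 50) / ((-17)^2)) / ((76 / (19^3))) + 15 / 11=-125.47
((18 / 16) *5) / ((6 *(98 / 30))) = 225 / 784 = 0.29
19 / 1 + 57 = 76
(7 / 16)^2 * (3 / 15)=49 / 1280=0.04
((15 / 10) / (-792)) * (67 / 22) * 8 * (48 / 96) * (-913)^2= -461563 / 24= -19231.79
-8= -8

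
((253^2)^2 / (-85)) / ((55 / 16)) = -5959493936 / 425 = -14022338.67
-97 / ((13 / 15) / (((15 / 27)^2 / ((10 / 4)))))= -4850 / 351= -13.82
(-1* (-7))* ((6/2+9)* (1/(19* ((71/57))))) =3.55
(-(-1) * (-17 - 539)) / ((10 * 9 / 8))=-2224 / 45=-49.42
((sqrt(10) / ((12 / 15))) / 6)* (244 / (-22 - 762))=-305* sqrt(10) / 4704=-0.21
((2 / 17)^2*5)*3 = 60 / 289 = 0.21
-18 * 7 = -126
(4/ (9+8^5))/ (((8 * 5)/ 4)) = 2/ 163885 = 0.00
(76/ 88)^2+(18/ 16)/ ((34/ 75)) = 106223/ 32912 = 3.23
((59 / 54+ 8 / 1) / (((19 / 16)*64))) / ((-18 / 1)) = -491 / 73872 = -0.01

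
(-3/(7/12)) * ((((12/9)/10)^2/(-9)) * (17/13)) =272/20475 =0.01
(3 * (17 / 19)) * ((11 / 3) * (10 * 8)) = 14960 / 19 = 787.37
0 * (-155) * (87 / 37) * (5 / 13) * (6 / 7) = 0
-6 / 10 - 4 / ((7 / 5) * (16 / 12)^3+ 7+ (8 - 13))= -2427 / 1795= -1.35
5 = 5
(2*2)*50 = 200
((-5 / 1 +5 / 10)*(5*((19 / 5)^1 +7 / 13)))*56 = -71064 / 13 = -5466.46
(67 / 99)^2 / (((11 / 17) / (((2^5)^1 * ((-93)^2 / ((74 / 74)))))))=2346777376 / 11979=195907.62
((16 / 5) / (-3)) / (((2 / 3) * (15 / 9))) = -0.96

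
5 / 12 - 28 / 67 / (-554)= 0.42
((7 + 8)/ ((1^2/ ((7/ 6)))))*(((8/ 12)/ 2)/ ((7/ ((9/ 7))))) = 15/ 14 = 1.07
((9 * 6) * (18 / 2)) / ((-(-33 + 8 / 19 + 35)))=-4617 / 23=-200.74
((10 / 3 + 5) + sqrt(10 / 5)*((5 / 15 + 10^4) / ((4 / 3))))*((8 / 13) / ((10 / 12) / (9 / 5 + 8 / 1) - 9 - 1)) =-658.85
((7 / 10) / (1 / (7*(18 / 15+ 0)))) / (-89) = -147 / 2225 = -0.07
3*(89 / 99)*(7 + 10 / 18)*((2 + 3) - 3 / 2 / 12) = 19669 / 198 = 99.34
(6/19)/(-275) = -6/5225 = -0.00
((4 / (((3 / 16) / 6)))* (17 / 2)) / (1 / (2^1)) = 2176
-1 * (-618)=618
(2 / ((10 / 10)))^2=4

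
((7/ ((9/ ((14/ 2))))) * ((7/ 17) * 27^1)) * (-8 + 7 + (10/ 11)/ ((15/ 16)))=-343/ 187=-1.83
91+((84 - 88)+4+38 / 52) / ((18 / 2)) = 21313 / 234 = 91.08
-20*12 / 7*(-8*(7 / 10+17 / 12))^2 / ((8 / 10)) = -258064 / 21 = -12288.76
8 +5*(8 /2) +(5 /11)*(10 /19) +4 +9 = 8619 /209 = 41.24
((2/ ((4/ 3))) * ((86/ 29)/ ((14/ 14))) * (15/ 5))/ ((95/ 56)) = 7.87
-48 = -48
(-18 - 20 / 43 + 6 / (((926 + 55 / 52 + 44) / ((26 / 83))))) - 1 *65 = -15041455249 / 180216655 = -83.46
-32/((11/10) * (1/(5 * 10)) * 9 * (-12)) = 13.47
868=868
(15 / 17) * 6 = 90 / 17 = 5.29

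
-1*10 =-10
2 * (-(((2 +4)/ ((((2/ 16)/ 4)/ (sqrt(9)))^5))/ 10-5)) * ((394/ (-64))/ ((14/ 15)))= 14456557913673/ 224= 64538204971.75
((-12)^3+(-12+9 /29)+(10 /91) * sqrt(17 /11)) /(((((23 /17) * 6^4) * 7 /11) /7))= -3144779 /288144+85 * sqrt(187) /1356264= -10.91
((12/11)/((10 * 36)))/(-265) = -1/87450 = -0.00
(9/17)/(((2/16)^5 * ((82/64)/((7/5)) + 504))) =66060288/1922717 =34.36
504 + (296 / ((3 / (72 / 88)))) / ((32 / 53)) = 28059 / 44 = 637.70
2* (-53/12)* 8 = -212/3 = -70.67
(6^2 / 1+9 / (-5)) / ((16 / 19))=3249 / 80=40.61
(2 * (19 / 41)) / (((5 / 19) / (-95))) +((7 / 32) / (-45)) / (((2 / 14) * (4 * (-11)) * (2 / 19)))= -1738306789 / 5195520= -334.58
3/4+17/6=43/12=3.58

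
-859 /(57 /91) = -78169 /57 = -1371.39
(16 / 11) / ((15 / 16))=1.55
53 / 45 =1.18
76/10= 38/5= 7.60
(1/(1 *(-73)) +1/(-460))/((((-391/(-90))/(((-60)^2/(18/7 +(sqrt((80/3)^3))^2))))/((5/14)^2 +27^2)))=-4164621923475/8236114703789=-0.51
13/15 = 0.87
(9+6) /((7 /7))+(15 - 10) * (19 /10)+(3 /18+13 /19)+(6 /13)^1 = 19127 /741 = 25.81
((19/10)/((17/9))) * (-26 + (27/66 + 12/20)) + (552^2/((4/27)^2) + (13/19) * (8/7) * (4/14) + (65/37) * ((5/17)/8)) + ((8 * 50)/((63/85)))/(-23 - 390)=9497349302913579169/684096751800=13883049.84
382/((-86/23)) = -4393/43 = -102.16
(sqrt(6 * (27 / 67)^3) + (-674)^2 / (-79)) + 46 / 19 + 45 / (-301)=-2596978155 / 451801 + 243 * sqrt(134) / 4489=-5747.43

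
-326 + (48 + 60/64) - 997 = -20385/16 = -1274.06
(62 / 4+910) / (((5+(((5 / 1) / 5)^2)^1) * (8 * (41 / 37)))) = 17.40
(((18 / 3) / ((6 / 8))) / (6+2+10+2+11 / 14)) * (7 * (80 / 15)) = 12544 / 873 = 14.37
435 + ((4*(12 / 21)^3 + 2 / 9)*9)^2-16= 58235031 / 117649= 494.99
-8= -8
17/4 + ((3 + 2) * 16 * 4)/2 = 164.25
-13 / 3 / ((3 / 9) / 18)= -234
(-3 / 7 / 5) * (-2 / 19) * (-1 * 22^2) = -2904 / 665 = -4.37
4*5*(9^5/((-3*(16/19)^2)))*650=-11546539875/32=-360829371.09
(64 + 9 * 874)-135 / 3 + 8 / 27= 212903 / 27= 7885.30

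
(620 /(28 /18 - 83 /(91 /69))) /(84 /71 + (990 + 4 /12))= -108157140 /10616460917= -0.01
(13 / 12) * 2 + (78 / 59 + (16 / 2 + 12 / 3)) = 5483 / 354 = 15.49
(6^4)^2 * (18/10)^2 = 136048896/25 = 5441955.84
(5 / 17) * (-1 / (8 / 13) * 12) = -195 / 34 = -5.74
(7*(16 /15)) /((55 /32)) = 3584 /825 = 4.34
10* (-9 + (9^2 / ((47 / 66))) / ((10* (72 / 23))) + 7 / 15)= -27635 / 564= -49.00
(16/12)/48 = 1/36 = 0.03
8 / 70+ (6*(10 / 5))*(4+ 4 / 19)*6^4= 43545676 / 665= 65482.22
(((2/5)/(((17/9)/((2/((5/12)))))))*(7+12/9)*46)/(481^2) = 6624/3933137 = 0.00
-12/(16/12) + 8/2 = -5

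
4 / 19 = 0.21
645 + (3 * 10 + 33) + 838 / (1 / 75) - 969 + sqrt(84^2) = 62673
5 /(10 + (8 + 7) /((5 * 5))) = 25 /53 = 0.47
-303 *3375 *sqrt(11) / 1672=-1022625 *sqrt(11) / 1672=-2028.51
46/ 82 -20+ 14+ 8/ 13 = -2571/ 533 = -4.82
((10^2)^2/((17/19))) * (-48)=-9120000/17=-536470.59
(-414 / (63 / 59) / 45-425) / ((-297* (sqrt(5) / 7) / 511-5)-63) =16977137984044 / 2662348979295-2303300307* sqrt(5) / 295816553255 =6.36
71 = 71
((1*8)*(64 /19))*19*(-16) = -8192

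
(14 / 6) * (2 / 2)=7 / 3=2.33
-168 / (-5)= 168 / 5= 33.60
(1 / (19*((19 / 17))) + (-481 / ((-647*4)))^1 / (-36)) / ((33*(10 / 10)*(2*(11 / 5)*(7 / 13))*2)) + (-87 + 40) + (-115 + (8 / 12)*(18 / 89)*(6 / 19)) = -4927524279524785 / 30424863446208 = -161.96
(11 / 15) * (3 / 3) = 11 / 15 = 0.73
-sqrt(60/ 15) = -2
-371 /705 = -0.53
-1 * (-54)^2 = -2916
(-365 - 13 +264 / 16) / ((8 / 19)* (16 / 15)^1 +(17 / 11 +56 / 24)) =-2266605 / 27136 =-83.53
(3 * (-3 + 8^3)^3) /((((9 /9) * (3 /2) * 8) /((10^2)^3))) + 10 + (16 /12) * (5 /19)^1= 1879179263250590 /57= 32968057250010.35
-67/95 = -0.71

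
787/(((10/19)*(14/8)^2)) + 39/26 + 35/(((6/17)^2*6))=536.59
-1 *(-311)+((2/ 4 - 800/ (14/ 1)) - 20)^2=1212285/ 196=6185.13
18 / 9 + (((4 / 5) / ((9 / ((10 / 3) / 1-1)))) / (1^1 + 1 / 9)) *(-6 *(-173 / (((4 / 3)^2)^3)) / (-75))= 985727 / 640000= 1.54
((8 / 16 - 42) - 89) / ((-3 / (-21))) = -1827 / 2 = -913.50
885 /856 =1.03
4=4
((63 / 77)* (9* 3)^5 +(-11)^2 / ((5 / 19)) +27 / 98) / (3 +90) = 63281159677 / 501270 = 126241.67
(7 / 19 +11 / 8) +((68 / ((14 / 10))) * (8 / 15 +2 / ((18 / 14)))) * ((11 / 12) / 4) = 718049 / 28728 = 24.99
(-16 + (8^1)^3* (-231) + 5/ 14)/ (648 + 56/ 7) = -1656027/ 9184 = -180.32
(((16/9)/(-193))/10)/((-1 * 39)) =8/338715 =0.00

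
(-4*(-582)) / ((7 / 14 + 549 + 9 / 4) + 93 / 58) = 270048 / 64189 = 4.21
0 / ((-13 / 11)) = 0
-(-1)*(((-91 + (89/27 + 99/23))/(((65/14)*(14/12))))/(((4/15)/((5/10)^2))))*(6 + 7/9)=-3159251/32292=-97.83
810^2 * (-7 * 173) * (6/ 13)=-4767222600/ 13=-366709430.77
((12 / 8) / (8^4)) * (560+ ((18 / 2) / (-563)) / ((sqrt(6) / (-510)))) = 2295 * sqrt(6) / 4612096+ 105 / 512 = 0.21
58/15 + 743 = 11203/15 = 746.87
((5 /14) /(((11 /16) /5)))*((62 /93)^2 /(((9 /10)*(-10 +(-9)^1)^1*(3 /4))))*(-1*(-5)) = -160000 /355509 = -0.45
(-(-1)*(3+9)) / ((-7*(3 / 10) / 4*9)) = -160 / 63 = -2.54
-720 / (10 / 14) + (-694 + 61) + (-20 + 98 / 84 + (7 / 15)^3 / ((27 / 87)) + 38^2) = -13091981 / 60750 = -215.51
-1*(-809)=809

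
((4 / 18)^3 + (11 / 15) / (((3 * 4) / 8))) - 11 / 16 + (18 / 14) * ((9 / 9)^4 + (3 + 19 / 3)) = 5347159 / 408240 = 13.10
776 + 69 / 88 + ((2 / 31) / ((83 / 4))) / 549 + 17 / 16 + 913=420367378261 / 248613552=1690.85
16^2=256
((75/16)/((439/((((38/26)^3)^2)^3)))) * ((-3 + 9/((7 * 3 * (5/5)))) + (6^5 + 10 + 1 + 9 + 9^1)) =426534261841576370909938267275/5529207449013841105366672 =77142.03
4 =4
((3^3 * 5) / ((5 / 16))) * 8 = 3456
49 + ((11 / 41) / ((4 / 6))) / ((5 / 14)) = 10276 / 205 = 50.13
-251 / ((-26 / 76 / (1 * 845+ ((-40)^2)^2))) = 24425339610 / 13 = 1878872277.69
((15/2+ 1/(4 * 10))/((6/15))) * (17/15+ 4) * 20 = 23177/12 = 1931.42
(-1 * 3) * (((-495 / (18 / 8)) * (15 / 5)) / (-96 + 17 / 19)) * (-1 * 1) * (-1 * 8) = -300960 / 1807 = -166.55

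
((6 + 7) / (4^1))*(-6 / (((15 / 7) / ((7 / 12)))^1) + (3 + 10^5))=39000533 / 120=325004.44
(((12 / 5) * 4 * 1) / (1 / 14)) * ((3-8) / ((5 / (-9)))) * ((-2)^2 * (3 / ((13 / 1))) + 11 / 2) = 505008 / 65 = 7769.35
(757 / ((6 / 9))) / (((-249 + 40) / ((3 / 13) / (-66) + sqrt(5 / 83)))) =2271 / 119548 - 2271 *sqrt(415) / 34694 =-1.31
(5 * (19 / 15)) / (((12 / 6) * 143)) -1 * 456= -455.98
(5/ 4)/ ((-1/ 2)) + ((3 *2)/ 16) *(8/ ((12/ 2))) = -2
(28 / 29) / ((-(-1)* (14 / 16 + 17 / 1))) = 224 / 4147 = 0.05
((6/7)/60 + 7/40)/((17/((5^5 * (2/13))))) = 33125/6188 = 5.35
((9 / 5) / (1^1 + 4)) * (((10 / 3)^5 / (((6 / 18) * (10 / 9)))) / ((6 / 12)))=800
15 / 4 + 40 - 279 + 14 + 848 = 2507 / 4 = 626.75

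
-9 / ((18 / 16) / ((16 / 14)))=-64 / 7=-9.14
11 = 11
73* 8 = 584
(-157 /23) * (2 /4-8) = 2355 /46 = 51.20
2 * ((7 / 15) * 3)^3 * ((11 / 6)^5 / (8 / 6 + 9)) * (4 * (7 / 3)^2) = 2706784157 / 11299500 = 239.55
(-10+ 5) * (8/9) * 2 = -80/9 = -8.89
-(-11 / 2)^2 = -121 / 4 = -30.25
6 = 6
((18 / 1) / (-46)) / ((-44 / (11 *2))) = 0.20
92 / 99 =0.93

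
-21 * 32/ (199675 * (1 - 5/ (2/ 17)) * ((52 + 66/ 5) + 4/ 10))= 24/ 19414115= 0.00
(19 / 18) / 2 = 19 / 36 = 0.53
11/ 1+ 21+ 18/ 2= 41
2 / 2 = 1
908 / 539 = 1.68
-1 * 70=-70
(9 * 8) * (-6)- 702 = -1134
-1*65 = -65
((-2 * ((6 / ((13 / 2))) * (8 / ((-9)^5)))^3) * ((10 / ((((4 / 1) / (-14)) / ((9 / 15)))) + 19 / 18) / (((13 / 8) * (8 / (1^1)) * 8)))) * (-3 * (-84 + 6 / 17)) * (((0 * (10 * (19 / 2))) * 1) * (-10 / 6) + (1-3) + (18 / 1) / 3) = -929333248 / 1234169908689377673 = -0.00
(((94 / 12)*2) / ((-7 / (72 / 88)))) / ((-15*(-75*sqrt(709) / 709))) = -47*sqrt(709) / 28875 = -0.04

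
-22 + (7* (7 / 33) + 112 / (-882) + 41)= 14108 / 693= 20.36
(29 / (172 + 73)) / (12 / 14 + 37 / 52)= 1508 / 19985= 0.08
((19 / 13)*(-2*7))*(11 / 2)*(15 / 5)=-337.62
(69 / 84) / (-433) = -0.00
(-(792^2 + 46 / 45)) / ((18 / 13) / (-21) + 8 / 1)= -1284325133 / 16245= -79059.72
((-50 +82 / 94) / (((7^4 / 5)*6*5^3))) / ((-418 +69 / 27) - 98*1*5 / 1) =6927 / 45979510150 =0.00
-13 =-13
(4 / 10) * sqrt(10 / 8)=sqrt(5) / 5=0.45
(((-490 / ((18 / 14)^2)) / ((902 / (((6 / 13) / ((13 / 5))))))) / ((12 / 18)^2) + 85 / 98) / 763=8247310 / 8548799259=0.00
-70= -70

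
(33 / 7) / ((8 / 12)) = 99 / 14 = 7.07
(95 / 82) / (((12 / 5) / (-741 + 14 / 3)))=-1049275 / 2952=-355.45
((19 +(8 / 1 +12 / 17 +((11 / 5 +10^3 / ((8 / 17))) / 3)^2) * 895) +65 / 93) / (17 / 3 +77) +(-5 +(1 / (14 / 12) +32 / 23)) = 429530005664897 / 78907710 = 5443447.87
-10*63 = -630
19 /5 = 3.80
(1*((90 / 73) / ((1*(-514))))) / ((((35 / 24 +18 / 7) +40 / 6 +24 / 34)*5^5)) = -0.00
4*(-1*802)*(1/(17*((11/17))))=-3208/11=-291.64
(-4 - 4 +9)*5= 5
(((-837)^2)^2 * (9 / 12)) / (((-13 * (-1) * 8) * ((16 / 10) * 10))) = 1472390771283 / 6656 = 221212555.78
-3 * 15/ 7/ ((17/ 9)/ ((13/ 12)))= -1755/ 476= -3.69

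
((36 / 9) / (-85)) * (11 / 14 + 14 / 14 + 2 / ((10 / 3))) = -334 / 2975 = -0.11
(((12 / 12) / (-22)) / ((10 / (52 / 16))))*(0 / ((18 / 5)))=0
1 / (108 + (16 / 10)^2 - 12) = 0.01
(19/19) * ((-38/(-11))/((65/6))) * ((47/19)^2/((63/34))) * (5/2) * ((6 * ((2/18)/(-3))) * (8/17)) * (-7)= 141376/73359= 1.93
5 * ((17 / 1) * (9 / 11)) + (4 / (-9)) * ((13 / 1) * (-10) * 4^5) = 5864165 / 99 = 59233.99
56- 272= -216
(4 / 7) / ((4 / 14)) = 2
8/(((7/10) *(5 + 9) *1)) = 40/49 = 0.82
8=8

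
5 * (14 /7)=10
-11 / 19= -0.58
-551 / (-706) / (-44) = -551 / 31064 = -0.02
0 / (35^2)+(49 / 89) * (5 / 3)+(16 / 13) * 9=11.99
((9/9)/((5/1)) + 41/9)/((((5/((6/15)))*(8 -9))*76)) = -107/21375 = -0.01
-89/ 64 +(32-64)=-2137/ 64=-33.39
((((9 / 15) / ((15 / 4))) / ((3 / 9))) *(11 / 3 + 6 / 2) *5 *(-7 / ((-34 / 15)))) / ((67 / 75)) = 63000 / 1139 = 55.31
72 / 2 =36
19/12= 1.58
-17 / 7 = -2.43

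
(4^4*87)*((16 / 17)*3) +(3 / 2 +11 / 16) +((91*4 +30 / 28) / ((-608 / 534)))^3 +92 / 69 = -18859556194286813 / 573210624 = -32901616.62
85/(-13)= -6.54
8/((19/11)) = 88/19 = 4.63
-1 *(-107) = 107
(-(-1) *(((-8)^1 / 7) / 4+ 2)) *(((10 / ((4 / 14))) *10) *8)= 4800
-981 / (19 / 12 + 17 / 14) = -82404 / 235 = -350.66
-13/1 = -13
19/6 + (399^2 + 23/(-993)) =105393143/662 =159204.14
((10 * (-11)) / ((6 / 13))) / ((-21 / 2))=1430 / 63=22.70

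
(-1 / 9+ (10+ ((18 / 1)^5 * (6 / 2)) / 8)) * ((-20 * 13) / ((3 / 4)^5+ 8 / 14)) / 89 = -11885397422080 / 4643397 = -2559634.13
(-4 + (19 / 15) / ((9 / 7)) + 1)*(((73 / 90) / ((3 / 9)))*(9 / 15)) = -9928 / 3375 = -2.94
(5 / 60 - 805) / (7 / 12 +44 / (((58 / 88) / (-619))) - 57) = 0.02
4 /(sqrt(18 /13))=2 *sqrt(26) /3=3.40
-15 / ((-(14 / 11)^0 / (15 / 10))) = 45 / 2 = 22.50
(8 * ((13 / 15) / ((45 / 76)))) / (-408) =-988 / 34425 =-0.03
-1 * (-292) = 292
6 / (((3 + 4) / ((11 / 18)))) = 11 / 21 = 0.52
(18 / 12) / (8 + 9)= 3 / 34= 0.09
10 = 10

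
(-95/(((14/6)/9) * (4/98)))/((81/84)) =-9310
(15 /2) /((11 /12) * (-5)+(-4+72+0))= 90 /761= 0.12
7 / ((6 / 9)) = 21 / 2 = 10.50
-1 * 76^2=-5776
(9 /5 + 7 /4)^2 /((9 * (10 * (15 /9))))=5041 /60000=0.08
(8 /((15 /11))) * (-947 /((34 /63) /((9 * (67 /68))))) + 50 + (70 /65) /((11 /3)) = -18852804913 /206635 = -91237.23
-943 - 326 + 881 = -388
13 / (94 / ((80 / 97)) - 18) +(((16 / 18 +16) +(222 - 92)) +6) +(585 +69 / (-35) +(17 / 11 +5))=898013066 / 1209285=742.60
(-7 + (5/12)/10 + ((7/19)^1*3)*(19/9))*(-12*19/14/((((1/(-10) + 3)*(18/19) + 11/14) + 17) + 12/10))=13357/3854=3.47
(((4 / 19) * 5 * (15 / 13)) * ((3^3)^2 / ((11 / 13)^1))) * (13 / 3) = 947700 / 209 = 4534.45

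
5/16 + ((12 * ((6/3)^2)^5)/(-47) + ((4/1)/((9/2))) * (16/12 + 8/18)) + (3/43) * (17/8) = -679439837/2619216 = -259.41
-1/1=-1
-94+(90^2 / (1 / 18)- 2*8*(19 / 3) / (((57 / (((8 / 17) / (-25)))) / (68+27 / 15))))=2786671922 / 19125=145708.34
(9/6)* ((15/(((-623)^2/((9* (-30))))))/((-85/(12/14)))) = 7290/46187351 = 0.00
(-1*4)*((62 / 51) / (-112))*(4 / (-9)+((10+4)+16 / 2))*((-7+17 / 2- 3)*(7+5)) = -16.85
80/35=16/7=2.29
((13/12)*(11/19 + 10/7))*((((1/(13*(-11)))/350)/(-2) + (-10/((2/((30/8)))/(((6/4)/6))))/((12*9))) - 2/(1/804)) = -2062929280609/589881600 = -3497.19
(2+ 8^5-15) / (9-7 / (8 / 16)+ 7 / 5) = -163775 / 18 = -9098.61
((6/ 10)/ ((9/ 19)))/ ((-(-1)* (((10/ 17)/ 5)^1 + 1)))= 17/ 15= 1.13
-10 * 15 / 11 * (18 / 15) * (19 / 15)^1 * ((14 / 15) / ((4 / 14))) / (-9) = 3724 / 495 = 7.52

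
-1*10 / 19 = -10 / 19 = -0.53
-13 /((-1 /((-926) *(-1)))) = 12038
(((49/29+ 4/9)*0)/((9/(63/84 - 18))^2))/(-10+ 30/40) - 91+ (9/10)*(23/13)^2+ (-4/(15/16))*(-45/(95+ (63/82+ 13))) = -434194097/5024370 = -86.42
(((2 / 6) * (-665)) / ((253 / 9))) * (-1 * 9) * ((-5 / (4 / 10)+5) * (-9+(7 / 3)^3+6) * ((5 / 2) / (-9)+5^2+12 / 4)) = -217351925 / 1518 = -143183.09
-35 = -35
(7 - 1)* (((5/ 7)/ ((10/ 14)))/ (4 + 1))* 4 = 24/ 5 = 4.80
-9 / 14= -0.64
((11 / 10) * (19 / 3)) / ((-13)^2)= 209 / 5070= 0.04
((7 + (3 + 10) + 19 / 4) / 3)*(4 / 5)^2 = 132 / 25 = 5.28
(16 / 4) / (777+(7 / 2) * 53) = 8 / 1925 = 0.00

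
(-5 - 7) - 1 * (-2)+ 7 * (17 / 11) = 9 / 11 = 0.82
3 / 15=1 / 5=0.20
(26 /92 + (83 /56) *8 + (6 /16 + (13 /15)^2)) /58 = 3844447 /16808400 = 0.23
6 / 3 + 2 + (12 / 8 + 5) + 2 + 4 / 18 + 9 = 391 / 18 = 21.72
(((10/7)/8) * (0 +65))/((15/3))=65/28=2.32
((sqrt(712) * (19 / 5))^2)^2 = 66065449024 / 625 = 105704718.44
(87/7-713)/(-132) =5.31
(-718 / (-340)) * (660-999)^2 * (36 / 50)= 371309751 / 2125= 174734.00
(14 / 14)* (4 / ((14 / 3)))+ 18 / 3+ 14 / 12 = 337 / 42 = 8.02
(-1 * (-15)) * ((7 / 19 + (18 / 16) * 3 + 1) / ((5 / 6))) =6489 / 76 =85.38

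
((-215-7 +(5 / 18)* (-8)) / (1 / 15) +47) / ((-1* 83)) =9949 / 249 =39.96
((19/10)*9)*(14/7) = 171/5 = 34.20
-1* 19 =-19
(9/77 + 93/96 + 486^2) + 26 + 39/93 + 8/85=1533714788497/6492640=236223.60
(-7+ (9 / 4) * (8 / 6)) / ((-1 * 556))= 0.01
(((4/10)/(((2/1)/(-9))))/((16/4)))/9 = -1/20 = -0.05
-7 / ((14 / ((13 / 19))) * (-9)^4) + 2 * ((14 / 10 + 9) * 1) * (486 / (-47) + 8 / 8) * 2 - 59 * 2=-29679316411 / 58589730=-506.56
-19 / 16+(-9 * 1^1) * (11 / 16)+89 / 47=-2061 / 376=-5.48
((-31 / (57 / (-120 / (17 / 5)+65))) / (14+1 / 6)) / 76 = -3131 / 208658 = -0.02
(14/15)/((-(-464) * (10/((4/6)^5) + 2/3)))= 14/533165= 0.00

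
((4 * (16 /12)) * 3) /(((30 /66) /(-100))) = -3520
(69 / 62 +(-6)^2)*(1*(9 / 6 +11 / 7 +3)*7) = 195585 / 124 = 1577.30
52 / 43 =1.21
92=92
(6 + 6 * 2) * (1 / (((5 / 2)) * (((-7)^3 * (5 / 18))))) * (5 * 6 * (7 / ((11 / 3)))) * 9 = -104976 / 2695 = -38.95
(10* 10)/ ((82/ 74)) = 3700/ 41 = 90.24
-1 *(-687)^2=-471969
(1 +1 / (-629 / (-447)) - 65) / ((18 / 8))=-159236 / 5661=-28.13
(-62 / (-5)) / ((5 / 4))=248 / 25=9.92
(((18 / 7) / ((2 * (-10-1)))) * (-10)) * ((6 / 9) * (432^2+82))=11202360 / 77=145485.19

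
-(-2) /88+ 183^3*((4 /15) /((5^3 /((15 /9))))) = 119846093 /5500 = 21790.20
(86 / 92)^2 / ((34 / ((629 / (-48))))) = -68413 / 203136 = -0.34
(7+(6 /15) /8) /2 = 141 /40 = 3.52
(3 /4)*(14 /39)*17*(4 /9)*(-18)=-476 /13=-36.62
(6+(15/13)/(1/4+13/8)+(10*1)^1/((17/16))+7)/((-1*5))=-5089/1105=-4.61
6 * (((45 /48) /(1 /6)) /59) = 135 /236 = 0.57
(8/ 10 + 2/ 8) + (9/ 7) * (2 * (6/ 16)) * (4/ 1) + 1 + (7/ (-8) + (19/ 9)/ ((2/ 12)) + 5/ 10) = 15287/ 840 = 18.20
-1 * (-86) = 86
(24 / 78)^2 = 16 / 169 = 0.09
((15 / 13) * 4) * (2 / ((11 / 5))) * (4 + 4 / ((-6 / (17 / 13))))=24400 / 1859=13.13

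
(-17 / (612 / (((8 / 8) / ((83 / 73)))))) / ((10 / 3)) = -73 / 9960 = -0.01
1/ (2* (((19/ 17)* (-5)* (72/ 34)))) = -289/ 6840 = -0.04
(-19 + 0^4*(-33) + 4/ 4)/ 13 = -18/ 13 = -1.38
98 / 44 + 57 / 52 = 1901 / 572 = 3.32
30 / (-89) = -30 / 89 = -0.34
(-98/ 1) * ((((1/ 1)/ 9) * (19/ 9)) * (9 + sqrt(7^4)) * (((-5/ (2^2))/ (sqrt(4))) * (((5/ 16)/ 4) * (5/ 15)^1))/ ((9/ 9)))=21.70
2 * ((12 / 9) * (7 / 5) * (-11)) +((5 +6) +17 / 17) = -436 / 15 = -29.07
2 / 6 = 1 / 3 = 0.33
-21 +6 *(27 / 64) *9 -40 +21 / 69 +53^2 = 2039519 / 736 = 2771.09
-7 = -7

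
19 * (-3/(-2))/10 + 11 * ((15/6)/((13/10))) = 6241/260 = 24.00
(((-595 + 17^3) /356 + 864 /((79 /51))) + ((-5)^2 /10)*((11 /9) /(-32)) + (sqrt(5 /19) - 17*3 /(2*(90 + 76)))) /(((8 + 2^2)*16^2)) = 0.19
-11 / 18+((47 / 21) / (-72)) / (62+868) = -859367 / 1406160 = -0.61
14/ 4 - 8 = -9/ 2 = -4.50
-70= -70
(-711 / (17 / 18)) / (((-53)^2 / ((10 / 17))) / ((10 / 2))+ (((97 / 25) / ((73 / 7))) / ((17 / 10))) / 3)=-0.79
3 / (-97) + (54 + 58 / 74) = 196508 / 3589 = 54.75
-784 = -784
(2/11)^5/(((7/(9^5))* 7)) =1889568/7891499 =0.24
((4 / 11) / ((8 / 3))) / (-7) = -3 / 154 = -0.02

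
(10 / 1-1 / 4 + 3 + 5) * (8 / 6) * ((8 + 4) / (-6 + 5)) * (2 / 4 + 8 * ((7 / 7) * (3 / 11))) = -8378 / 11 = -761.64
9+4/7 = 67/7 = 9.57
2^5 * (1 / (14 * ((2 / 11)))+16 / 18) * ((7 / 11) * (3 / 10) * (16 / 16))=1292 / 165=7.83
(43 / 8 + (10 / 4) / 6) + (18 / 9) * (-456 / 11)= -20359 / 264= -77.12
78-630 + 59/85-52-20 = -52981/85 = -623.31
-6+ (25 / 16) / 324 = -31079 / 5184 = -6.00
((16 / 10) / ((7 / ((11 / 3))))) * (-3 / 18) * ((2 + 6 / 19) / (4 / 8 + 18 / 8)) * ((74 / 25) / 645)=-52096 / 96508125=-0.00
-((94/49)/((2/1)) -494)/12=8053/196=41.09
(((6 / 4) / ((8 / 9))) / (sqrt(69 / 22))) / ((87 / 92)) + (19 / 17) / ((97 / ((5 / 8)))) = 95 / 13192 + 3*sqrt(1518) / 116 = 1.01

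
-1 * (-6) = 6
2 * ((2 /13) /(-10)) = -2 /65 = -0.03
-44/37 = -1.19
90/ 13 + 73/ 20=2749/ 260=10.57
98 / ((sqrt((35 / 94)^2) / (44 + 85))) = 169764 / 5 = 33952.80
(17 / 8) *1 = 17 / 8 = 2.12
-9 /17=-0.53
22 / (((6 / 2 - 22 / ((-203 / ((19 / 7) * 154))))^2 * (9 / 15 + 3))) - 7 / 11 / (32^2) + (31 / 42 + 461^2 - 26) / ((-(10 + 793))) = -263580114758131349 / 996050236769280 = -264.63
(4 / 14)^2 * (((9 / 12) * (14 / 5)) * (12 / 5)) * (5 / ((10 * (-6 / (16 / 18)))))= -16 / 525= -0.03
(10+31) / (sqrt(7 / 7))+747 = 788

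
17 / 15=1.13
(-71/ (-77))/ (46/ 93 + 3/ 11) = 6603/ 5495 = 1.20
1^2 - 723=-722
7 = 7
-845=-845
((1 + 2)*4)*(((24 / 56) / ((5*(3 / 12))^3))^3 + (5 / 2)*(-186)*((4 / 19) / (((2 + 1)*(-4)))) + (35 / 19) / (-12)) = 1224221180339 / 12728515625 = 96.18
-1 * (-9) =9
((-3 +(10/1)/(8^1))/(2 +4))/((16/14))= -49/192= -0.26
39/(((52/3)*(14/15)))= 135/56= 2.41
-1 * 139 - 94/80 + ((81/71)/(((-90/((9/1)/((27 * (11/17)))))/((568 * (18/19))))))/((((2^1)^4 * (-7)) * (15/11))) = -3728043/26600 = -140.15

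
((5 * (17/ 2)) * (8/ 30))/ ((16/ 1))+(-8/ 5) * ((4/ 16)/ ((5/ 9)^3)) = -24367/ 15000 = -1.62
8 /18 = 4 /9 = 0.44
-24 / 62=-12 / 31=-0.39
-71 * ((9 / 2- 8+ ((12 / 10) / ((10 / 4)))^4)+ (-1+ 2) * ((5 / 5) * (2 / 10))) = 180102363 / 781250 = 230.53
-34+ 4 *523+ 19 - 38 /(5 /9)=10043 /5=2008.60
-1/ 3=-0.33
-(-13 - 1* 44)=57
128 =128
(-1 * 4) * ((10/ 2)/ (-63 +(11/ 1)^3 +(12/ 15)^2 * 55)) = -25/ 1629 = -0.02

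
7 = 7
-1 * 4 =-4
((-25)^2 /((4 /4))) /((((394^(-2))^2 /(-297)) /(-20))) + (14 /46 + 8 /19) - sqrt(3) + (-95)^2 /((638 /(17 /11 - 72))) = 274376018981027378082831 /3066866 - sqrt(3) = 89464625771399002.36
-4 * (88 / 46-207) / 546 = 9434 / 6279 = 1.50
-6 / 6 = -1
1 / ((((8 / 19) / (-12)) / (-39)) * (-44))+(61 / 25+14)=-19407 / 2200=-8.82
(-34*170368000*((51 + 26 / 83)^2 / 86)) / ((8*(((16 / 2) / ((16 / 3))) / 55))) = -812847416547.81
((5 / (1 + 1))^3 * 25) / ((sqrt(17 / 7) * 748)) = 3125 * sqrt(119) / 101728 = 0.34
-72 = -72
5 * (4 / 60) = 1 / 3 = 0.33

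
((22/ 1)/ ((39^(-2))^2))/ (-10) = -25447851/ 5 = -5089570.20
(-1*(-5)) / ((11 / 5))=25 / 11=2.27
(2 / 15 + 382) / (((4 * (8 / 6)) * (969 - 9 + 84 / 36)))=4299 / 57740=0.07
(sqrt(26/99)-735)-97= -831.49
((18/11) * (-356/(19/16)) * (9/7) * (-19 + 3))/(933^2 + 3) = 1230336/106127483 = 0.01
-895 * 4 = -3580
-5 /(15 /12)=-4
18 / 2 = 9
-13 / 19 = -0.68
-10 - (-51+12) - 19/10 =271/10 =27.10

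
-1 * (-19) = 19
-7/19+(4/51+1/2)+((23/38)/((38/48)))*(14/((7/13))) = 739685/36822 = 20.09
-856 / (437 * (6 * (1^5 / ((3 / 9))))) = -428 / 3933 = -0.11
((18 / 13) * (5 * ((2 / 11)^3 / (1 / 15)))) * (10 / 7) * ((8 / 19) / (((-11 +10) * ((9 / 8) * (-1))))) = 768000 / 2301299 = 0.33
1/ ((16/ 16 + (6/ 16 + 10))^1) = 8/ 91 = 0.09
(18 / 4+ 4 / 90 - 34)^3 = -18630700451 / 729000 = -25556.52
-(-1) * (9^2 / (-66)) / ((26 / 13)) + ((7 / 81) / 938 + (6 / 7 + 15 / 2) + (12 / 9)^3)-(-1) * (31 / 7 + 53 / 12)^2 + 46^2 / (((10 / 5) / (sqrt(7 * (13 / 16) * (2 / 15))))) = 4135099525 / 46802448 + 529 * sqrt(2730) / 30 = 1009.68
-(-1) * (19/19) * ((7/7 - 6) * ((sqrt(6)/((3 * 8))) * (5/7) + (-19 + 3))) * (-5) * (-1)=400 - 125 * sqrt(6)/168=398.18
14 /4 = 7 /2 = 3.50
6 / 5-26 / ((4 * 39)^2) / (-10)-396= -3695327 / 9360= -394.80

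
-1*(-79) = 79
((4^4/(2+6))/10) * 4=12.80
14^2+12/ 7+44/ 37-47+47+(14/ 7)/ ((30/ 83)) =794237/ 3885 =204.44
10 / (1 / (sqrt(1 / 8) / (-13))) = -5* sqrt(2) / 26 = -0.27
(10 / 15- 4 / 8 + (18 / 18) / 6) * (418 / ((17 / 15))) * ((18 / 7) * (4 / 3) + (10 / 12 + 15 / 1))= 2368.08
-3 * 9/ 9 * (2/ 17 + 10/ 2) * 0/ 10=0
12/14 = 6/7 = 0.86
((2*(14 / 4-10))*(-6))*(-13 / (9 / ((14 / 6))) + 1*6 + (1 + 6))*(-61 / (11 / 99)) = -412360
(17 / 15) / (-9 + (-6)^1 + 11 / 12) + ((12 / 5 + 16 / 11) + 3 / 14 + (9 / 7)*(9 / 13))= 126967 / 26026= 4.88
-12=-12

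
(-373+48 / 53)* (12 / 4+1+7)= -216931 / 53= -4093.04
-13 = -13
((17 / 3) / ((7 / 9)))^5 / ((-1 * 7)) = -345025251 / 117649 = -2932.67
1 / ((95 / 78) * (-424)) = -39 / 20140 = -0.00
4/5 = 0.80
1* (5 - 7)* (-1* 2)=4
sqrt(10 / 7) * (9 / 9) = sqrt(70) / 7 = 1.20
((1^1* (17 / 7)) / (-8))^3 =-4913 / 175616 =-0.03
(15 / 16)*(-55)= -825 / 16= -51.56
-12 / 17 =-0.71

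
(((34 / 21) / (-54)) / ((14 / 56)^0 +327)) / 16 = -17 / 2975616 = -0.00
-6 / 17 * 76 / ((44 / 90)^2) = -112.23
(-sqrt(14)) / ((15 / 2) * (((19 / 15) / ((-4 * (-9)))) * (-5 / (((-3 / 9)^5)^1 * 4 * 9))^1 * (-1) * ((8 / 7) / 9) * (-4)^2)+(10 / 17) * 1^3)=357 * sqrt(14) / 6250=0.21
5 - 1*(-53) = 58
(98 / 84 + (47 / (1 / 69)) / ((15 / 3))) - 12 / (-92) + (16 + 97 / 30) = 15390 / 23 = 669.13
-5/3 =-1.67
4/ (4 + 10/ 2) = 0.44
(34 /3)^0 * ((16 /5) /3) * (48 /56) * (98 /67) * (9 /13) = 4032 /4355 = 0.93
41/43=0.95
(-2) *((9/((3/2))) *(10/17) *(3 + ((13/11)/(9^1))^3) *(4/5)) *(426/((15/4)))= -52948396544/27491805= -1925.97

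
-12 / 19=-0.63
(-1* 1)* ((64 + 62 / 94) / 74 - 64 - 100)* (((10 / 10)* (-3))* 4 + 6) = -1702059 / 1739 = -978.76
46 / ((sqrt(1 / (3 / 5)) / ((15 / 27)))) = 46*sqrt(15) / 9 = 19.80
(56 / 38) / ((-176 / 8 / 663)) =-9282 / 209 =-44.41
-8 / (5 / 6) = -48 / 5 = -9.60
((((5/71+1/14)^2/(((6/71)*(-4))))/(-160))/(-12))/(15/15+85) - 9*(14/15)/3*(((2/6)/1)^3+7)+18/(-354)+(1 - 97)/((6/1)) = -349003629154777/9761096540160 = -35.75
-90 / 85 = -18 / 17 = -1.06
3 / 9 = 1 / 3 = 0.33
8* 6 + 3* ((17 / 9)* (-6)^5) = -44016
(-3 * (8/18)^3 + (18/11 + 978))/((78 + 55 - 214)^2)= 2617864/17537553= 0.15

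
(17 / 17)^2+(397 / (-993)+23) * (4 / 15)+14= 313193 / 14895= 21.03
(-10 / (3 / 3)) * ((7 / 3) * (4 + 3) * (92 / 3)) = -45080 / 9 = -5008.89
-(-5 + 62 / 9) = -17 / 9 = -1.89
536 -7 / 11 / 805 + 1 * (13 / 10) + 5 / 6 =538.13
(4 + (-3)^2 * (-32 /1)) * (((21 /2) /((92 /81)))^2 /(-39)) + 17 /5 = 344256329 /550160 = 625.74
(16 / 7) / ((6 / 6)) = 16 / 7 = 2.29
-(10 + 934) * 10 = -9440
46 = 46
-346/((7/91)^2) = -58474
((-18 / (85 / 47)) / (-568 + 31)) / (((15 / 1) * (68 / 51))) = 0.00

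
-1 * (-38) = 38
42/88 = 21/44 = 0.48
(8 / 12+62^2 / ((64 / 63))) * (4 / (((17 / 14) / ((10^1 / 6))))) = 6358135 / 306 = 20778.22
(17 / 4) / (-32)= -17 / 128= -0.13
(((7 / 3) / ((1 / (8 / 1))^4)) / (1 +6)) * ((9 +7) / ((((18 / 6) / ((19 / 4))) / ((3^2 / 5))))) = 311296 / 5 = 62259.20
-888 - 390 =-1278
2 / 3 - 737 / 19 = -2173 / 57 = -38.12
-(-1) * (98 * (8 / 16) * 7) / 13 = 343 / 13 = 26.38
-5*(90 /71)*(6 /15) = -180 /71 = -2.54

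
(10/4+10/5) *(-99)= -891/2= -445.50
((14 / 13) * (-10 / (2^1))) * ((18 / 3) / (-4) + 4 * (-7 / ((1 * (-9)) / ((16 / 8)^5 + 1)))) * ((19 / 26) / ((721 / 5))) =-288325 / 104442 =-2.76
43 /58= 0.74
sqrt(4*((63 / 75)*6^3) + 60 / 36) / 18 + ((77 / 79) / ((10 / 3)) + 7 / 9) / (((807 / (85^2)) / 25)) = sqrt(163671) / 270 + 274875125 / 1147554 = 241.03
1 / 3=0.33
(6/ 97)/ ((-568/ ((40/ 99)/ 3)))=-10/ 681813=-0.00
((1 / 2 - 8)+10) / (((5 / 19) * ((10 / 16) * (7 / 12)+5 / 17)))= 15504 / 1075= 14.42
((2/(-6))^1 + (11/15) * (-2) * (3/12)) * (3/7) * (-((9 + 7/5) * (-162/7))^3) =-896698273536/214375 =-4182849.09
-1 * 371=-371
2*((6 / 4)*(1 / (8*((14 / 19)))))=57 / 112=0.51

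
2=2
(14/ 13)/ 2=0.54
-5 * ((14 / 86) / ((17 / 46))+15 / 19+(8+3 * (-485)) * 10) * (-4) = -4019134940 / 13889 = -289375.40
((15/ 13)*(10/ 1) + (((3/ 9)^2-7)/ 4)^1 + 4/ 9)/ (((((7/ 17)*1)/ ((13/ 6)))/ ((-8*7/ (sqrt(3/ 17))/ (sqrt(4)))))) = -40817*sqrt(51)/ 81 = -3598.66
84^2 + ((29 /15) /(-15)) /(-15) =23814029 /3375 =7056.01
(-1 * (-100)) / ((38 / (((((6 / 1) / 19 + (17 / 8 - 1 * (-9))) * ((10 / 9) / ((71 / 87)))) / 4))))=6303875 / 615144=10.25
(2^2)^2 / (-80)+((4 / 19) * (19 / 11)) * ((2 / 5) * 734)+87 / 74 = 438499 / 4070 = 107.74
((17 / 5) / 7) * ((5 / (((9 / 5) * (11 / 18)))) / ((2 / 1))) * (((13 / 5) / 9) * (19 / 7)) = 4199 / 4851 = 0.87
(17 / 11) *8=136 / 11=12.36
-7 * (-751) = 5257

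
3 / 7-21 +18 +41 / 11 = 1.16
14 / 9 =1.56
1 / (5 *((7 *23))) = 1 / 805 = 0.00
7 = 7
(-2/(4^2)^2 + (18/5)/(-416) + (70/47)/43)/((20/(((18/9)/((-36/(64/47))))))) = -33947/493932400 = -0.00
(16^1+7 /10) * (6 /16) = 501 /80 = 6.26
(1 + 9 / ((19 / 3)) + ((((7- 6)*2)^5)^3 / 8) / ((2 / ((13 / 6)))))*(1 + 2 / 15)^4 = 7324.70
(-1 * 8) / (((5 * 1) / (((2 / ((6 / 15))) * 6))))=-48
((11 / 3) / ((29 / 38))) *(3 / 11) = 38 / 29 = 1.31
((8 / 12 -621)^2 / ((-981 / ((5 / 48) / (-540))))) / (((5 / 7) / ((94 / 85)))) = 1139432609 / 9726026400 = 0.12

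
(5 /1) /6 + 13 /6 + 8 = 11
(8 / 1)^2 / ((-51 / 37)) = -2368 / 51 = -46.43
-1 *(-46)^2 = -2116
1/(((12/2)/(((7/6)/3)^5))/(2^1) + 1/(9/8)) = 151263/51152792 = 0.00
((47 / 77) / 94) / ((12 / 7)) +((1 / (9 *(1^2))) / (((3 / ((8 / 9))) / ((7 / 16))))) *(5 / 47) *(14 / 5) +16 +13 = 29154511 / 1005048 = 29.01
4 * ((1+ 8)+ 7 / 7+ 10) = 80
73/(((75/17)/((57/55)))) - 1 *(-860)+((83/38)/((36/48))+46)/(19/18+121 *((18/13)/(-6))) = 143770741787/164247875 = 875.33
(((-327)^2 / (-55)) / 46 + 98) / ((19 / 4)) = 282022 / 24035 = 11.73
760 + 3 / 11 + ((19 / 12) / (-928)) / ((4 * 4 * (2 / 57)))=993386621 / 1306624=760.27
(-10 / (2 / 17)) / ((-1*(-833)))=-5 / 49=-0.10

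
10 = 10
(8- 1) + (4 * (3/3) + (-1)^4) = 12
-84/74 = -42/37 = -1.14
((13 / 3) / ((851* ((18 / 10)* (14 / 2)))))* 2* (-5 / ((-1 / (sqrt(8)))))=1300* sqrt(2) / 160839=0.01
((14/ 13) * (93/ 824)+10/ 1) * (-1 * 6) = -162633/ 2678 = -60.73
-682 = -682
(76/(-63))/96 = -19/1512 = -0.01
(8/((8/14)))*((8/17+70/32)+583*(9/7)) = 1432245/136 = 10531.21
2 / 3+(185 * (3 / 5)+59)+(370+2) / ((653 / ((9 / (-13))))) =4336324 / 25467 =170.27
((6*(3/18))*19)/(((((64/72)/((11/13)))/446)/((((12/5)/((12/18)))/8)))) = 3775167/1040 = 3629.97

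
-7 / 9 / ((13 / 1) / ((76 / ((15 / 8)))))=-4256 / 1755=-2.43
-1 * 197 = -197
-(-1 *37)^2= -1369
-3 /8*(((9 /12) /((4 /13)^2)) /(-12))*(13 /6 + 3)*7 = 36673 /4096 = 8.95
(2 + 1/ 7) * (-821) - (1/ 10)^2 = -1231507/ 700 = -1759.30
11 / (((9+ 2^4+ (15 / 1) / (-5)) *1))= 1 / 2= 0.50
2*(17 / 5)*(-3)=-102 / 5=-20.40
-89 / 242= -0.37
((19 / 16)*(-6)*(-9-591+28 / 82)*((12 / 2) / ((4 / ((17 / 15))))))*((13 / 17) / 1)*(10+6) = 18218226 / 205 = 88869.40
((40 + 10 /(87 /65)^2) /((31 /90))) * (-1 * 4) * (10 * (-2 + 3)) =-5293.39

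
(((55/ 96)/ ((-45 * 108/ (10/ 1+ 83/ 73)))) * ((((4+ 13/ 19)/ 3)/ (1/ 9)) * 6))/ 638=-24119/ 139010688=-0.00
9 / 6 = 3 / 2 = 1.50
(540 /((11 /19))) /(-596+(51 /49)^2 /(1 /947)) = 24634260 /11353661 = 2.17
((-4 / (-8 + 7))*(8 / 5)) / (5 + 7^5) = 8 / 21015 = 0.00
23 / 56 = 0.41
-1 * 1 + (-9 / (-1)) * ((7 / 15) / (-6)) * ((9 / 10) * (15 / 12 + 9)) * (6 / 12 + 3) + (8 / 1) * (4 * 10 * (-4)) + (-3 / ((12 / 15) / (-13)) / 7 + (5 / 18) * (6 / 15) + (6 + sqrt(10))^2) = -63026503 / 50400 + 12 * sqrt(10) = -1212.58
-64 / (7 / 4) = -256 / 7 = -36.57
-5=-5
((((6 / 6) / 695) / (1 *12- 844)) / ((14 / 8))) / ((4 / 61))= -61 / 4047680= -0.00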